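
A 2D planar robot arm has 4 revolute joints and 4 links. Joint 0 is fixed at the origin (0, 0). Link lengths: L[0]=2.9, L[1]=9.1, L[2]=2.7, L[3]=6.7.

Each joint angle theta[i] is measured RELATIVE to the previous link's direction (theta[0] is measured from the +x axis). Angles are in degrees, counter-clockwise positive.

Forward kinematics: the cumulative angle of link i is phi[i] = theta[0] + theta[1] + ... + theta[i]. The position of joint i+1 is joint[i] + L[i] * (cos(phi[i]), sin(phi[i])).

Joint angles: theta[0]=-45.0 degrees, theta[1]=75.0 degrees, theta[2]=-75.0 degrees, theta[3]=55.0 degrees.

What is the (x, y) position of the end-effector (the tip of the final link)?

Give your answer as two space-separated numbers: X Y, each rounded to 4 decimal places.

Answer: 18.4388 1.7536

Derivation:
joint[0] = (0.0000, 0.0000)  (base)
link 0: phi[0] = -45 = -45 deg
  cos(-45 deg) = 0.7071, sin(-45 deg) = -0.7071
  joint[1] = (0.0000, 0.0000) + 2.9 * (0.7071, -0.7071) = (0.0000 + 2.0506, 0.0000 + -2.0506) = (2.0506, -2.0506)
link 1: phi[1] = -45 + 75 = 30 deg
  cos(30 deg) = 0.8660, sin(30 deg) = 0.5000
  joint[2] = (2.0506, -2.0506) + 9.1 * (0.8660, 0.5000) = (2.0506 + 7.8808, -2.0506 + 4.5500) = (9.9314, 2.4994)
link 2: phi[2] = -45 + 75 + -75 = -45 deg
  cos(-45 deg) = 0.7071, sin(-45 deg) = -0.7071
  joint[3] = (9.9314, 2.4994) + 2.7 * (0.7071, -0.7071) = (9.9314 + 1.9092, 2.4994 + -1.9092) = (11.8406, 0.5902)
link 3: phi[3] = -45 + 75 + -75 + 55 = 10 deg
  cos(10 deg) = 0.9848, sin(10 deg) = 0.1736
  joint[4] = (11.8406, 0.5902) + 6.7 * (0.9848, 0.1736) = (11.8406 + 6.5982, 0.5902 + 1.1634) = (18.4388, 1.7536)
End effector: (18.4388, 1.7536)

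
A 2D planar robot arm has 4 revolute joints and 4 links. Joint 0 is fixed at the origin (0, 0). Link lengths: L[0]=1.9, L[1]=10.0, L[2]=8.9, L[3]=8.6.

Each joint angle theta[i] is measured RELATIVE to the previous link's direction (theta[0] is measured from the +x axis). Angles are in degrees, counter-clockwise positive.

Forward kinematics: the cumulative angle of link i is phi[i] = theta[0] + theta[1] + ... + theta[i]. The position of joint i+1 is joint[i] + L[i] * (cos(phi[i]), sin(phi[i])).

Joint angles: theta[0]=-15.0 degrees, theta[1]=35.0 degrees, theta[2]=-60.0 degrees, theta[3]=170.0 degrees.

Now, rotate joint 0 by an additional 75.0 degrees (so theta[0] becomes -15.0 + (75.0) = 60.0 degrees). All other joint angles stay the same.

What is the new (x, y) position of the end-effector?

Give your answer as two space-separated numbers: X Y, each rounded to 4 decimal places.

joint[0] = (0.0000, 0.0000)  (base)
link 0: phi[0] = 60 = 60 deg
  cos(60 deg) = 0.5000, sin(60 deg) = 0.8660
  joint[1] = (0.0000, 0.0000) + 1.9 * (0.5000, 0.8660) = (0.0000 + 0.9500, 0.0000 + 1.6454) = (0.9500, 1.6454)
link 1: phi[1] = 60 + 35 = 95 deg
  cos(95 deg) = -0.0872, sin(95 deg) = 0.9962
  joint[2] = (0.9500, 1.6454) + 10 * (-0.0872, 0.9962) = (0.9500 + -0.8716, 1.6454 + 9.9619) = (0.0784, 11.6074)
link 2: phi[2] = 60 + 35 + -60 = 35 deg
  cos(35 deg) = 0.8192, sin(35 deg) = 0.5736
  joint[3] = (0.0784, 11.6074) + 8.9 * (0.8192, 0.5736) = (0.0784 + 7.2905, 11.6074 + 5.1048) = (7.3689, 16.7122)
link 3: phi[3] = 60 + 35 + -60 + 170 = 205 deg
  cos(205 deg) = -0.9063, sin(205 deg) = -0.4226
  joint[4] = (7.3689, 16.7122) + 8.6 * (-0.9063, -0.4226) = (7.3689 + -7.7942, 16.7122 + -3.6345) = (-0.4254, 13.0777)
End effector: (-0.4254, 13.0777)

Answer: -0.4254 13.0777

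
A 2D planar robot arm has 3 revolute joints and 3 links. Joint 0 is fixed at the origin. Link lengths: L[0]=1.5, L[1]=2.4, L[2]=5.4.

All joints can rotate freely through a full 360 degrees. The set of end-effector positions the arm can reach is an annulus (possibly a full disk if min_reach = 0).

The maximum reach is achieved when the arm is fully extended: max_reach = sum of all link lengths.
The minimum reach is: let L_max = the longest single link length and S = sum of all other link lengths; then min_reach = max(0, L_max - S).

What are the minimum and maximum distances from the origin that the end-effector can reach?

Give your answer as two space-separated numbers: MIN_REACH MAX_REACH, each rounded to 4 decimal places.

Link lengths: [1.5, 2.4, 5.4]
max_reach = 1.5 + 2.4 + 5.4 = 9.3
L_max = max([1.5, 2.4, 5.4]) = 5.4
S (sum of others) = 9.3 - 5.4 = 3.9
min_reach = max(0, 5.4 - 3.9) = max(0, 1.5) = 1.5

Answer: 1.5000 9.3000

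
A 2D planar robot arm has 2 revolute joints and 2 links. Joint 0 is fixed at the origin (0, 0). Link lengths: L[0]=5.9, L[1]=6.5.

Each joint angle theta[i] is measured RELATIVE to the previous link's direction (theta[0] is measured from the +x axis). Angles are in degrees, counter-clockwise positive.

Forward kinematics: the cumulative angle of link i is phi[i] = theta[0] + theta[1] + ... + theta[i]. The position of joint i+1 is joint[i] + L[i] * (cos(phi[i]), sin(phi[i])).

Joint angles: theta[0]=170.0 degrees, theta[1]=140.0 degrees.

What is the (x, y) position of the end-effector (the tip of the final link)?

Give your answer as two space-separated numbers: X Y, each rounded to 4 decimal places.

Answer: -1.6322 -3.9548

Derivation:
joint[0] = (0.0000, 0.0000)  (base)
link 0: phi[0] = 170 = 170 deg
  cos(170 deg) = -0.9848, sin(170 deg) = 0.1736
  joint[1] = (0.0000, 0.0000) + 5.9 * (-0.9848, 0.1736) = (0.0000 + -5.8104, 0.0000 + 1.0245) = (-5.8104, 1.0245)
link 1: phi[1] = 170 + 140 = 310 deg
  cos(310 deg) = 0.6428, sin(310 deg) = -0.7660
  joint[2] = (-5.8104, 1.0245) + 6.5 * (0.6428, -0.7660) = (-5.8104 + 4.1781, 1.0245 + -4.9793) = (-1.6322, -3.9548)
End effector: (-1.6322, -3.9548)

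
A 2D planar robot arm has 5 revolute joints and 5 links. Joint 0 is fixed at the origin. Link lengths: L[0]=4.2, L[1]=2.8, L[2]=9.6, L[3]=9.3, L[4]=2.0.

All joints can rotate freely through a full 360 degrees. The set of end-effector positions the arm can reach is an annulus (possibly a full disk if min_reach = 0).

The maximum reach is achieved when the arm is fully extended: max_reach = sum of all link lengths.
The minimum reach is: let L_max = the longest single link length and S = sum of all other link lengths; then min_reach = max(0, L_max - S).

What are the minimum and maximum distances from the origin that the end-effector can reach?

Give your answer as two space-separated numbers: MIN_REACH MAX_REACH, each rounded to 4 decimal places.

Link lengths: [4.2, 2.8, 9.6, 9.3, 2.0]
max_reach = 4.2 + 2.8 + 9.6 + 9.3 + 2 = 27.9
L_max = max([4.2, 2.8, 9.6, 9.3, 2.0]) = 9.6
S (sum of others) = 27.9 - 9.6 = 18.3
min_reach = max(0, 9.6 - 18.3) = max(0, -8.7) = 0

Answer: 0.0000 27.9000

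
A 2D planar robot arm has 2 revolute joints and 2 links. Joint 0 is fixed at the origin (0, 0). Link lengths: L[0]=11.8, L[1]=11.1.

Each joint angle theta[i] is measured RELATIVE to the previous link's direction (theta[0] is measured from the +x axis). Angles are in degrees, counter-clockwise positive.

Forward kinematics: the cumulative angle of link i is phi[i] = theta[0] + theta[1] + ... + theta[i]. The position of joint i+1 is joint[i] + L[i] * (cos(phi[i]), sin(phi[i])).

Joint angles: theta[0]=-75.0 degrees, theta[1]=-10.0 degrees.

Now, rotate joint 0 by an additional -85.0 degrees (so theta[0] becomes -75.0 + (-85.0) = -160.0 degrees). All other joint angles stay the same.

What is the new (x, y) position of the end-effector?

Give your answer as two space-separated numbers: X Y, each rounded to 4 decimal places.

joint[0] = (0.0000, 0.0000)  (base)
link 0: phi[0] = -160 = -160 deg
  cos(-160 deg) = -0.9397, sin(-160 deg) = -0.3420
  joint[1] = (0.0000, 0.0000) + 11.8 * (-0.9397, -0.3420) = (0.0000 + -11.0884, 0.0000 + -4.0358) = (-11.0884, -4.0358)
link 1: phi[1] = -160 + -10 = -170 deg
  cos(-170 deg) = -0.9848, sin(-170 deg) = -0.1736
  joint[2] = (-11.0884, -4.0358) + 11.1 * (-0.9848, -0.1736) = (-11.0884 + -10.9314, -4.0358 + -1.9275) = (-22.0197, -5.9633)
End effector: (-22.0197, -5.9633)

Answer: -22.0197 -5.9633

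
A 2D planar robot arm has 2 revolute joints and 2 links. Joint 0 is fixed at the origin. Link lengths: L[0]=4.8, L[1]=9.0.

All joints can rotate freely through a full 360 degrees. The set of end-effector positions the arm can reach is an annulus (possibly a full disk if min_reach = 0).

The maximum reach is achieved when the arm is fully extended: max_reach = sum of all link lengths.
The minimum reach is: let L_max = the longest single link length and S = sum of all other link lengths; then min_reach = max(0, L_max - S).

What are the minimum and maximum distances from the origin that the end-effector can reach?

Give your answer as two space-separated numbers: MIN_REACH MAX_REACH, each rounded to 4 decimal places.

Link lengths: [4.8, 9.0]
max_reach = 4.8 + 9 = 13.8
L_max = max([4.8, 9.0]) = 9
S (sum of others) = 13.8 - 9 = 4.8
min_reach = max(0, 9 - 4.8) = max(0, 4.2) = 4.2

Answer: 4.2000 13.8000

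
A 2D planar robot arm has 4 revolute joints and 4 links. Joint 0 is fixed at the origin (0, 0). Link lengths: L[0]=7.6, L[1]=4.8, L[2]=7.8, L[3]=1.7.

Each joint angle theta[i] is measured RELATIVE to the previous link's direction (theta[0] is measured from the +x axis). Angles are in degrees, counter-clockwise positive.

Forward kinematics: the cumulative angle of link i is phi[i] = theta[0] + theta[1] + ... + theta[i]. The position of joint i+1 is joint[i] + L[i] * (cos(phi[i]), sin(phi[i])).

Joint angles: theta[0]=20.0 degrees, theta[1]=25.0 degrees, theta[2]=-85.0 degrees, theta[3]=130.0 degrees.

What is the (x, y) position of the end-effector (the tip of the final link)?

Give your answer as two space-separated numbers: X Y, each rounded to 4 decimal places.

joint[0] = (0.0000, 0.0000)  (base)
link 0: phi[0] = 20 = 20 deg
  cos(20 deg) = 0.9397, sin(20 deg) = 0.3420
  joint[1] = (0.0000, 0.0000) + 7.6 * (0.9397, 0.3420) = (0.0000 + 7.1417, 0.0000 + 2.5994) = (7.1417, 2.5994)
link 1: phi[1] = 20 + 25 = 45 deg
  cos(45 deg) = 0.7071, sin(45 deg) = 0.7071
  joint[2] = (7.1417, 2.5994) + 4.8 * (0.7071, 0.7071) = (7.1417 + 3.3941, 2.5994 + 3.3941) = (10.5358, 5.9935)
link 2: phi[2] = 20 + 25 + -85 = -40 deg
  cos(-40 deg) = 0.7660, sin(-40 deg) = -0.6428
  joint[3] = (10.5358, 5.9935) + 7.8 * (0.7660, -0.6428) = (10.5358 + 5.9751, 5.9935 + -5.0137) = (16.5109, 0.9797)
link 3: phi[3] = 20 + 25 + -85 + 130 = 90 deg
  cos(90 deg) = 0.0000, sin(90 deg) = 1.0000
  joint[4] = (16.5109, 0.9797) + 1.7 * (0.0000, 1.0000) = (16.5109 + 0.0000, 0.9797 + 1.7000) = (16.5109, 2.6797)
End effector: (16.5109, 2.6797)

Answer: 16.5109 2.6797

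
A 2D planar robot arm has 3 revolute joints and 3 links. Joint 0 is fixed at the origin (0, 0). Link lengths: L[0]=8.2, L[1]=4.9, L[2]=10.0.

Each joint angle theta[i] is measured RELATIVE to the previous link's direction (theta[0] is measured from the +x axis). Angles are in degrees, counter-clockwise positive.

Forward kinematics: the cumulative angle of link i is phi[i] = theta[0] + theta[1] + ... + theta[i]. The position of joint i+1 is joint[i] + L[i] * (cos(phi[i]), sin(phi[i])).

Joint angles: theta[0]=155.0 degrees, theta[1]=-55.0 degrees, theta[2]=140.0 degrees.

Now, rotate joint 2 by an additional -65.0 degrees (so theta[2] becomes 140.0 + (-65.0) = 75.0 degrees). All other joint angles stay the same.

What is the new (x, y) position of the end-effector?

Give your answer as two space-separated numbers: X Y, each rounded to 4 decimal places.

Answer: -18.2445 9.1626

Derivation:
joint[0] = (0.0000, 0.0000)  (base)
link 0: phi[0] = 155 = 155 deg
  cos(155 deg) = -0.9063, sin(155 deg) = 0.4226
  joint[1] = (0.0000, 0.0000) + 8.2 * (-0.9063, 0.4226) = (0.0000 + -7.4317, 0.0000 + 3.4655) = (-7.4317, 3.4655)
link 1: phi[1] = 155 + -55 = 100 deg
  cos(100 deg) = -0.1736, sin(100 deg) = 0.9848
  joint[2] = (-7.4317, 3.4655) + 4.9 * (-0.1736, 0.9848) = (-7.4317 + -0.8509, 3.4655 + 4.8256) = (-8.2826, 8.2910)
link 2: phi[2] = 155 + -55 + 75 = 175 deg
  cos(175 deg) = -0.9962, sin(175 deg) = 0.0872
  joint[3] = (-8.2826, 8.2910) + 10 * (-0.9962, 0.0872) = (-8.2826 + -9.9619, 8.2910 + 0.8716) = (-18.2445, 9.1626)
End effector: (-18.2445, 9.1626)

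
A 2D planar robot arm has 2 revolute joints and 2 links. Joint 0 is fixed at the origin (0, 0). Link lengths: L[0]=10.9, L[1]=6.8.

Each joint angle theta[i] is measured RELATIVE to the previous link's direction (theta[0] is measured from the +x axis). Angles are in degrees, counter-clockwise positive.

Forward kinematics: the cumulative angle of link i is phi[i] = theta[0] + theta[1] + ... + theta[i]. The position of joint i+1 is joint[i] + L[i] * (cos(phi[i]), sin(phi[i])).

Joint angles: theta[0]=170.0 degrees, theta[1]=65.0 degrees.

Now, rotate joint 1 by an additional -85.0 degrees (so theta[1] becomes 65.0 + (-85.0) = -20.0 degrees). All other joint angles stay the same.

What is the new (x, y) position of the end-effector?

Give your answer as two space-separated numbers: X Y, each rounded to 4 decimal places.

joint[0] = (0.0000, 0.0000)  (base)
link 0: phi[0] = 170 = 170 deg
  cos(170 deg) = -0.9848, sin(170 deg) = 0.1736
  joint[1] = (0.0000, 0.0000) + 10.9 * (-0.9848, 0.1736) = (0.0000 + -10.7344, 0.0000 + 1.8928) = (-10.7344, 1.8928)
link 1: phi[1] = 170 + -20 = 150 deg
  cos(150 deg) = -0.8660, sin(150 deg) = 0.5000
  joint[2] = (-10.7344, 1.8928) + 6.8 * (-0.8660, 0.5000) = (-10.7344 + -5.8890, 1.8928 + 3.4000) = (-16.6234, 5.2928)
End effector: (-16.6234, 5.2928)

Answer: -16.6234 5.2928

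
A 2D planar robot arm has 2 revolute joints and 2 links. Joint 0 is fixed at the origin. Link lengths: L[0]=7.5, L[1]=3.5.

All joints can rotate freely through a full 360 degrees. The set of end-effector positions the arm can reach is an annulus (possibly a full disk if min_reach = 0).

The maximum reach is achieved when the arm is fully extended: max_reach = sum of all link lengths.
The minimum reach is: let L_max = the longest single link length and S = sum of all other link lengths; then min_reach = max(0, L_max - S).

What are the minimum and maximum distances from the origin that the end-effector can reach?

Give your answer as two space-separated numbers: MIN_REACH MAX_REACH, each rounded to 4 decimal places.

Answer: 4.0000 11.0000

Derivation:
Link lengths: [7.5, 3.5]
max_reach = 7.5 + 3.5 = 11
L_max = max([7.5, 3.5]) = 7.5
S (sum of others) = 11 - 7.5 = 3.5
min_reach = max(0, 7.5 - 3.5) = max(0, 4) = 4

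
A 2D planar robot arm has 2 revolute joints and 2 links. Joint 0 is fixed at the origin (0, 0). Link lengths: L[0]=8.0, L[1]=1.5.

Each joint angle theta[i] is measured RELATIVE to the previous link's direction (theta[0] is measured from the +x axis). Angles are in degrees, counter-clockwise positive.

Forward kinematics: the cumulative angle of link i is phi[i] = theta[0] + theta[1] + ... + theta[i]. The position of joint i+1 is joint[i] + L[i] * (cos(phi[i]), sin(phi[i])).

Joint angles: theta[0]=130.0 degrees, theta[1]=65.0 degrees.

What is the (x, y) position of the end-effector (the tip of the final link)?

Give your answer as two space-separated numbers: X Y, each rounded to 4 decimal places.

joint[0] = (0.0000, 0.0000)  (base)
link 0: phi[0] = 130 = 130 deg
  cos(130 deg) = -0.6428, sin(130 deg) = 0.7660
  joint[1] = (0.0000, 0.0000) + 8 * (-0.6428, 0.7660) = (0.0000 + -5.1423, 0.0000 + 6.1284) = (-5.1423, 6.1284)
link 1: phi[1] = 130 + 65 = 195 deg
  cos(195 deg) = -0.9659, sin(195 deg) = -0.2588
  joint[2] = (-5.1423, 6.1284) + 1.5 * (-0.9659, -0.2588) = (-5.1423 + -1.4489, 6.1284 + -0.3882) = (-6.5912, 5.7401)
End effector: (-6.5912, 5.7401)

Answer: -6.5912 5.7401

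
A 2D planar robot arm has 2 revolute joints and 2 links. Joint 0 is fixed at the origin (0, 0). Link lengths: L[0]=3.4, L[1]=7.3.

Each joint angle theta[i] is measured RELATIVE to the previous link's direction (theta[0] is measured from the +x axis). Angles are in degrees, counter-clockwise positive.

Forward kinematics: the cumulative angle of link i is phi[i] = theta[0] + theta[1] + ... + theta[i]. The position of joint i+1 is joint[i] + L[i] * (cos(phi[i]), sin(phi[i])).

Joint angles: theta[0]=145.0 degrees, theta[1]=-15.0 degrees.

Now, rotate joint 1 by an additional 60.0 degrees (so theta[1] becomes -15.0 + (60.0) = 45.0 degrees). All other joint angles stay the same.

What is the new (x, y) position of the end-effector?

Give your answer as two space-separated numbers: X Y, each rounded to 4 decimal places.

Answer: -9.9742 0.6825

Derivation:
joint[0] = (0.0000, 0.0000)  (base)
link 0: phi[0] = 145 = 145 deg
  cos(145 deg) = -0.8192, sin(145 deg) = 0.5736
  joint[1] = (0.0000, 0.0000) + 3.4 * (-0.8192, 0.5736) = (0.0000 + -2.7851, 0.0000 + 1.9502) = (-2.7851, 1.9502)
link 1: phi[1] = 145 + 45 = 190 deg
  cos(190 deg) = -0.9848, sin(190 deg) = -0.1736
  joint[2] = (-2.7851, 1.9502) + 7.3 * (-0.9848, -0.1736) = (-2.7851 + -7.1891, 1.9502 + -1.2676) = (-9.9742, 0.6825)
End effector: (-9.9742, 0.6825)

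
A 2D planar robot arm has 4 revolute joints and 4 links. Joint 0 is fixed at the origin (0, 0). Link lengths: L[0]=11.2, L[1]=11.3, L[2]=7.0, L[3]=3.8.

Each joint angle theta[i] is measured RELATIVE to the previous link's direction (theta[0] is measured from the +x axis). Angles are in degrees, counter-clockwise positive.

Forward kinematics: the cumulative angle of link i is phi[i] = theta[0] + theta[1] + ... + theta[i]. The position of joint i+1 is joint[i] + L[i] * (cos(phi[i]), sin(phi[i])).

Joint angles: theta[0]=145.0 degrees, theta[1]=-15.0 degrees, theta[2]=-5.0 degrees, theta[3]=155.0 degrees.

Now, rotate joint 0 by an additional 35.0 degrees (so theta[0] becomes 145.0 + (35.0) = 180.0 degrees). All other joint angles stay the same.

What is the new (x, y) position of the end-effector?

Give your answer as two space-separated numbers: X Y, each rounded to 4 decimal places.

joint[0] = (0.0000, 0.0000)  (base)
link 0: phi[0] = 180 = 180 deg
  cos(180 deg) = -1.0000, sin(180 deg) = 0.0000
  joint[1] = (0.0000, 0.0000) + 11.2 * (-1.0000, 0.0000) = (0.0000 + -11.2000, 0.0000 + 0.0000) = (-11.2000, 0.0000)
link 1: phi[1] = 180 + -15 = 165 deg
  cos(165 deg) = -0.9659, sin(165 deg) = 0.2588
  joint[2] = (-11.2000, 0.0000) + 11.3 * (-0.9659, 0.2588) = (-11.2000 + -10.9150, 0.0000 + 2.9247) = (-22.1150, 2.9247)
link 2: phi[2] = 180 + -15 + -5 = 160 deg
  cos(160 deg) = -0.9397, sin(160 deg) = 0.3420
  joint[3] = (-22.1150, 2.9247) + 7 * (-0.9397, 0.3420) = (-22.1150 + -6.5778, 2.9247 + 2.3941) = (-28.6928, 5.3188)
link 3: phi[3] = 180 + -15 + -5 + 155 = 315 deg
  cos(315 deg) = 0.7071, sin(315 deg) = -0.7071
  joint[4] = (-28.6928, 5.3188) + 3.8 * (0.7071, -0.7071) = (-28.6928 + 2.6870, 5.3188 + -2.6870) = (-26.0058, 2.6318)
End effector: (-26.0058, 2.6318)

Answer: -26.0058 2.6318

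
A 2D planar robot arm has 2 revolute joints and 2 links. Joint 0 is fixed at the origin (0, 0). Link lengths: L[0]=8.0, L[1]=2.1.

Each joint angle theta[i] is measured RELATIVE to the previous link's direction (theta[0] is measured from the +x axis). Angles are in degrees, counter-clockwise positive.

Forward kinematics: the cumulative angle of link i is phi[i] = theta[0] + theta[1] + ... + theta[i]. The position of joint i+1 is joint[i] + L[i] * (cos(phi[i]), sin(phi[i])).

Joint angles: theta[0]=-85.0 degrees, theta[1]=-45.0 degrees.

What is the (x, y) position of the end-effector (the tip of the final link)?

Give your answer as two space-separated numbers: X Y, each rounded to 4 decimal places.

Answer: -0.6526 -9.5783

Derivation:
joint[0] = (0.0000, 0.0000)  (base)
link 0: phi[0] = -85 = -85 deg
  cos(-85 deg) = 0.0872, sin(-85 deg) = -0.9962
  joint[1] = (0.0000, 0.0000) + 8 * (0.0872, -0.9962) = (0.0000 + 0.6972, 0.0000 + -7.9696) = (0.6972, -7.9696)
link 1: phi[1] = -85 + -45 = -130 deg
  cos(-130 deg) = -0.6428, sin(-130 deg) = -0.7660
  joint[2] = (0.6972, -7.9696) + 2.1 * (-0.6428, -0.7660) = (0.6972 + -1.3499, -7.9696 + -1.6087) = (-0.6526, -9.5783)
End effector: (-0.6526, -9.5783)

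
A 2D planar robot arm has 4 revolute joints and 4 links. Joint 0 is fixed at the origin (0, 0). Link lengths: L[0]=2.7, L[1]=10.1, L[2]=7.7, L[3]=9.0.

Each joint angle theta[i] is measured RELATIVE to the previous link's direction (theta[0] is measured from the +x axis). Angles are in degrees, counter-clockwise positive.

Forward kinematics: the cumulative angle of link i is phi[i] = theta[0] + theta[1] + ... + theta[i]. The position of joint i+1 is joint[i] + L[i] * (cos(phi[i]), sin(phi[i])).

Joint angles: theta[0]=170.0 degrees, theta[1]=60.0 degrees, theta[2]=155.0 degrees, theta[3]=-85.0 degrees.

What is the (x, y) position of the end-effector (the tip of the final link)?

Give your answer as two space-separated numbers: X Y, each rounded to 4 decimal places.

Answer: 2.3274 -11.8083

Derivation:
joint[0] = (0.0000, 0.0000)  (base)
link 0: phi[0] = 170 = 170 deg
  cos(170 deg) = -0.9848, sin(170 deg) = 0.1736
  joint[1] = (0.0000, 0.0000) + 2.7 * (-0.9848, 0.1736) = (0.0000 + -2.6590, 0.0000 + 0.4689) = (-2.6590, 0.4689)
link 1: phi[1] = 170 + 60 = 230 deg
  cos(230 deg) = -0.6428, sin(230 deg) = -0.7660
  joint[2] = (-2.6590, 0.4689) + 10.1 * (-0.6428, -0.7660) = (-2.6590 + -6.4922, 0.4689 + -7.7370) = (-9.1511, -7.2682)
link 2: phi[2] = 170 + 60 + 155 = 385 deg
  cos(385 deg) = 0.9063, sin(385 deg) = 0.4226
  joint[3] = (-9.1511, -7.2682) + 7.7 * (0.9063, 0.4226) = (-9.1511 + 6.9786, -7.2682 + 3.2542) = (-2.1726, -4.0140)
link 3: phi[3] = 170 + 60 + 155 + -85 = 300 deg
  cos(300 deg) = 0.5000, sin(300 deg) = -0.8660
  joint[4] = (-2.1726, -4.0140) + 9 * (0.5000, -0.8660) = (-2.1726 + 4.5000, -4.0140 + -7.7942) = (2.3274, -11.8083)
End effector: (2.3274, -11.8083)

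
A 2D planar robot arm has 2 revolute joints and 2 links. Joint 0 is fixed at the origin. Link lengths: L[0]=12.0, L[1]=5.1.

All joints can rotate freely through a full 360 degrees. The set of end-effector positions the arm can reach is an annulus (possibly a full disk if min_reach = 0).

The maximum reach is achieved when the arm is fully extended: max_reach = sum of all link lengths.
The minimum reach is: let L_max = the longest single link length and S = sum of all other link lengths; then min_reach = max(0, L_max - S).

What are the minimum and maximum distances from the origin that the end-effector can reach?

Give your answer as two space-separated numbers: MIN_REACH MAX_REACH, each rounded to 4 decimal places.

Link lengths: [12.0, 5.1]
max_reach = 12 + 5.1 = 17.1
L_max = max([12.0, 5.1]) = 12
S (sum of others) = 17.1 - 12 = 5.1
min_reach = max(0, 12 - 5.1) = max(0, 6.9) = 6.9

Answer: 6.9000 17.1000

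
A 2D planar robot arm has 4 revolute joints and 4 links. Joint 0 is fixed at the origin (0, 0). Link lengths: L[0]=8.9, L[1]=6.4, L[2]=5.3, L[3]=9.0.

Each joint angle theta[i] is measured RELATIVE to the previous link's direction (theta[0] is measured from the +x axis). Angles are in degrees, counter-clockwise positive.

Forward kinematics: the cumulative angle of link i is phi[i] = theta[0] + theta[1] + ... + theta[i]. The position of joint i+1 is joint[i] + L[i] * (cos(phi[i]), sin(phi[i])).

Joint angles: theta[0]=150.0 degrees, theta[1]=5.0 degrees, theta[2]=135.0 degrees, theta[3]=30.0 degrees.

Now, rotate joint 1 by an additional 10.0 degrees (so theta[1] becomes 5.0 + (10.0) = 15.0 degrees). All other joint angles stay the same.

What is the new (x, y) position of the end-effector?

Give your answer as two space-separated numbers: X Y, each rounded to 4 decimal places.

joint[0] = (0.0000, 0.0000)  (base)
link 0: phi[0] = 150 = 150 deg
  cos(150 deg) = -0.8660, sin(150 deg) = 0.5000
  joint[1] = (0.0000, 0.0000) + 8.9 * (-0.8660, 0.5000) = (0.0000 + -7.7076, 0.0000 + 4.4500) = (-7.7076, 4.4500)
link 1: phi[1] = 150 + 15 = 165 deg
  cos(165 deg) = -0.9659, sin(165 deg) = 0.2588
  joint[2] = (-7.7076, 4.4500) + 6.4 * (-0.9659, 0.2588) = (-7.7076 + -6.1819, 4.4500 + 1.6564) = (-13.8896, 6.1064)
link 2: phi[2] = 150 + 15 + 135 = 300 deg
  cos(300 deg) = 0.5000, sin(300 deg) = -0.8660
  joint[3] = (-13.8896, 6.1064) + 5.3 * (0.5000, -0.8660) = (-13.8896 + 2.6500, 6.1064 + -4.5899) = (-11.2396, 1.5165)
link 3: phi[3] = 150 + 15 + 135 + 30 = 330 deg
  cos(330 deg) = 0.8660, sin(330 deg) = -0.5000
  joint[4] = (-11.2396, 1.5165) + 9 * (0.8660, -0.5000) = (-11.2396 + 7.7942, 1.5165 + -4.5000) = (-3.4453, -2.9835)
End effector: (-3.4453, -2.9835)

Answer: -3.4453 -2.9835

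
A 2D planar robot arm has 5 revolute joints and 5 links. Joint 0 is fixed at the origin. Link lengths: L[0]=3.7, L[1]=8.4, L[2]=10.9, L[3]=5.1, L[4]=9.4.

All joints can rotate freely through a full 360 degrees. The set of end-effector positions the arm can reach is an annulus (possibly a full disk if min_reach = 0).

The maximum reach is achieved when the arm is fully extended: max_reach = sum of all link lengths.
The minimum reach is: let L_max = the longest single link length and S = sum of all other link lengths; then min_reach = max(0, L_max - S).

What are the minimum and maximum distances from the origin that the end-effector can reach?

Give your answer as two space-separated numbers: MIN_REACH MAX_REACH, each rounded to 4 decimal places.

Link lengths: [3.7, 8.4, 10.9, 5.1, 9.4]
max_reach = 3.7 + 8.4 + 10.9 + 5.1 + 9.4 = 37.5
L_max = max([3.7, 8.4, 10.9, 5.1, 9.4]) = 10.9
S (sum of others) = 37.5 - 10.9 = 26.6
min_reach = max(0, 10.9 - 26.6) = max(0, -15.7) = 0

Answer: 0.0000 37.5000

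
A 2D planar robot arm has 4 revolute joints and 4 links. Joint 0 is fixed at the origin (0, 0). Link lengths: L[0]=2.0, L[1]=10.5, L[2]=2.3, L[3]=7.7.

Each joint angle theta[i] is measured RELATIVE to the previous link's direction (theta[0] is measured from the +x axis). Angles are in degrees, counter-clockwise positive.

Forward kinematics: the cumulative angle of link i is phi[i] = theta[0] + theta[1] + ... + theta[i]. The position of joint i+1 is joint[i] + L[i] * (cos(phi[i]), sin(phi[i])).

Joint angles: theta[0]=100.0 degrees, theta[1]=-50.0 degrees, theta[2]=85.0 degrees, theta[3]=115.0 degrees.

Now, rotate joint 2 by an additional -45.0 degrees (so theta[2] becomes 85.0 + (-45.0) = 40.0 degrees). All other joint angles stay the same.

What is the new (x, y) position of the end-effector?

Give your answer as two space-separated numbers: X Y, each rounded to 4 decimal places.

joint[0] = (0.0000, 0.0000)  (base)
link 0: phi[0] = 100 = 100 deg
  cos(100 deg) = -0.1736, sin(100 deg) = 0.9848
  joint[1] = (0.0000, 0.0000) + 2 * (-0.1736, 0.9848) = (0.0000 + -0.3473, 0.0000 + 1.9696) = (-0.3473, 1.9696)
link 1: phi[1] = 100 + -50 = 50 deg
  cos(50 deg) = 0.6428, sin(50 deg) = 0.7660
  joint[2] = (-0.3473, 1.9696) + 10.5 * (0.6428, 0.7660) = (-0.3473 + 6.7493, 1.9696 + 8.0435) = (6.4020, 10.0131)
link 2: phi[2] = 100 + -50 + 40 = 90 deg
  cos(90 deg) = 0.0000, sin(90 deg) = 1.0000
  joint[3] = (6.4020, 10.0131) + 2.3 * (0.0000, 1.0000) = (6.4020 + 0.0000, 10.0131 + 2.3000) = (6.4020, 12.3131)
link 3: phi[3] = 100 + -50 + 40 + 115 = 205 deg
  cos(205 deg) = -0.9063, sin(205 deg) = -0.4226
  joint[4] = (6.4020, 12.3131) + 7.7 * (-0.9063, -0.4226) = (6.4020 + -6.9786, 12.3131 + -3.2542) = (-0.5766, 9.0589)
End effector: (-0.5766, 9.0589)

Answer: -0.5766 9.0589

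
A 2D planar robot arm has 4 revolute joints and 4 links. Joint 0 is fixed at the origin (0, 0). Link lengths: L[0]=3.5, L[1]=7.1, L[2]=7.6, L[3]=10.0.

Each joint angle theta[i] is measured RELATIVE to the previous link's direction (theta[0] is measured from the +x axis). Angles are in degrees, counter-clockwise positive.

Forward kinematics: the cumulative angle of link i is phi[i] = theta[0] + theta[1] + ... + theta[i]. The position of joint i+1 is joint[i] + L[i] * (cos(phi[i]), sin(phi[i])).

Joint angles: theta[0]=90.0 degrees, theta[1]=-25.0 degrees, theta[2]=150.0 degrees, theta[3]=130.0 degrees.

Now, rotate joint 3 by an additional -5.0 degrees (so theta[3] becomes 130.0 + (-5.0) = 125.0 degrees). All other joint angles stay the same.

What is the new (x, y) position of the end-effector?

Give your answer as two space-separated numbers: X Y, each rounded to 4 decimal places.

Answer: 6.1720 2.1554

Derivation:
joint[0] = (0.0000, 0.0000)  (base)
link 0: phi[0] = 90 = 90 deg
  cos(90 deg) = 0.0000, sin(90 deg) = 1.0000
  joint[1] = (0.0000, 0.0000) + 3.5 * (0.0000, 1.0000) = (0.0000 + 0.0000, 0.0000 + 3.5000) = (0.0000, 3.5000)
link 1: phi[1] = 90 + -25 = 65 deg
  cos(65 deg) = 0.4226, sin(65 deg) = 0.9063
  joint[2] = (0.0000, 3.5000) + 7.1 * (0.4226, 0.9063) = (0.0000 + 3.0006, 3.5000 + 6.4348) = (3.0006, 9.9348)
link 2: phi[2] = 90 + -25 + 150 = 215 deg
  cos(215 deg) = -0.8192, sin(215 deg) = -0.5736
  joint[3] = (3.0006, 9.9348) + 7.6 * (-0.8192, -0.5736) = (3.0006 + -6.2256, 9.9348 + -4.3592) = (-3.2250, 5.5756)
link 3: phi[3] = 90 + -25 + 150 + 125 = 340 deg
  cos(340 deg) = 0.9397, sin(340 deg) = -0.3420
  joint[4] = (-3.2250, 5.5756) + 10 * (0.9397, -0.3420) = (-3.2250 + 9.3969, 5.5756 + -3.4202) = (6.1720, 2.1554)
End effector: (6.1720, 2.1554)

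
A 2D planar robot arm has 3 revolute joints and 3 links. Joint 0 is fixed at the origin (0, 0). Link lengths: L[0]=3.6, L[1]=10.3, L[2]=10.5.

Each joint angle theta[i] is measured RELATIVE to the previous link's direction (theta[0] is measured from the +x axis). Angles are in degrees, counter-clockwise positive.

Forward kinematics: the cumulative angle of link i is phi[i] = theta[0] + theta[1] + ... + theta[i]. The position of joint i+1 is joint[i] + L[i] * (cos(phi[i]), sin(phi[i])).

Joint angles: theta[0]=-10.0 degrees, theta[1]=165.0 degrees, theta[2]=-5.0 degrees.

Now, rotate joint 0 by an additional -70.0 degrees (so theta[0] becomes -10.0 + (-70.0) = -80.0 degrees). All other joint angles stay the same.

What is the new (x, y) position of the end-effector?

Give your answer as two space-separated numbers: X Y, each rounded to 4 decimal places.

joint[0] = (0.0000, 0.0000)  (base)
link 0: phi[0] = -80 = -80 deg
  cos(-80 deg) = 0.1736, sin(-80 deg) = -0.9848
  joint[1] = (0.0000, 0.0000) + 3.6 * (0.1736, -0.9848) = (0.0000 + 0.6251, 0.0000 + -3.5453) = (0.6251, -3.5453)
link 1: phi[1] = -80 + 165 = 85 deg
  cos(85 deg) = 0.0872, sin(85 deg) = 0.9962
  joint[2] = (0.6251, -3.5453) + 10.3 * (0.0872, 0.9962) = (0.6251 + 0.8977, -3.5453 + 10.2608) = (1.5228, 6.7155)
link 2: phi[2] = -80 + 165 + -5 = 80 deg
  cos(80 deg) = 0.1736, sin(80 deg) = 0.9848
  joint[3] = (1.5228, 6.7155) + 10.5 * (0.1736, 0.9848) = (1.5228 + 1.8233, 6.7155 + 10.3405) = (3.3461, 17.0560)
End effector: (3.3461, 17.0560)

Answer: 3.3461 17.0560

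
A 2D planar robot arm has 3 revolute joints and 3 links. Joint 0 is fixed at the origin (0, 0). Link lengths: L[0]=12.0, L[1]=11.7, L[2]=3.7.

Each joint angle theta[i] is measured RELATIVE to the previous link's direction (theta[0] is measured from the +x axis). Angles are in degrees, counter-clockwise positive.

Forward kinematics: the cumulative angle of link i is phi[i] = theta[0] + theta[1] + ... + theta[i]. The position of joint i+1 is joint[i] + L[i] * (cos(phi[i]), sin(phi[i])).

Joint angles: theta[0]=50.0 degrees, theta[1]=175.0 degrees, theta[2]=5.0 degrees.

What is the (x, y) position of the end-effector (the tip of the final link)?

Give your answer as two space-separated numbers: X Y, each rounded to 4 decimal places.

joint[0] = (0.0000, 0.0000)  (base)
link 0: phi[0] = 50 = 50 deg
  cos(50 deg) = 0.6428, sin(50 deg) = 0.7660
  joint[1] = (0.0000, 0.0000) + 12 * (0.6428, 0.7660) = (0.0000 + 7.7135, 0.0000 + 9.1925) = (7.7135, 9.1925)
link 1: phi[1] = 50 + 175 = 225 deg
  cos(225 deg) = -0.7071, sin(225 deg) = -0.7071
  joint[2] = (7.7135, 9.1925) + 11.7 * (-0.7071, -0.7071) = (7.7135 + -8.2731, 9.1925 + -8.2731) = (-0.5597, 0.9194)
link 2: phi[2] = 50 + 175 + 5 = 230 deg
  cos(230 deg) = -0.6428, sin(230 deg) = -0.7660
  joint[3] = (-0.5597, 0.9194) + 3.7 * (-0.6428, -0.7660) = (-0.5597 + -2.3783, 0.9194 + -2.8344) = (-2.9380, -1.9150)
End effector: (-2.9380, -1.9150)

Answer: -2.9380 -1.9150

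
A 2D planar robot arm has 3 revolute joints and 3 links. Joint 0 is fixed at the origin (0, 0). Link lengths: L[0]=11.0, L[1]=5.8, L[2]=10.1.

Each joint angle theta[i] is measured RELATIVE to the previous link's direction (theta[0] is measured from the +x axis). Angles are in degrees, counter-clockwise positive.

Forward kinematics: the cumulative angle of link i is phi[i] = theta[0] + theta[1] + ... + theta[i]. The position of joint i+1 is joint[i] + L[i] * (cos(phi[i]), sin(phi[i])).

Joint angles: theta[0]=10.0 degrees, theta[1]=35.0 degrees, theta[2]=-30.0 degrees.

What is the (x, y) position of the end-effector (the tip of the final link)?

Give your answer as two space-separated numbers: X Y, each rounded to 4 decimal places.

joint[0] = (0.0000, 0.0000)  (base)
link 0: phi[0] = 10 = 10 deg
  cos(10 deg) = 0.9848, sin(10 deg) = 0.1736
  joint[1] = (0.0000, 0.0000) + 11 * (0.9848, 0.1736) = (0.0000 + 10.8329, 0.0000 + 1.9101) = (10.8329, 1.9101)
link 1: phi[1] = 10 + 35 = 45 deg
  cos(45 deg) = 0.7071, sin(45 deg) = 0.7071
  joint[2] = (10.8329, 1.9101) + 5.8 * (0.7071, 0.7071) = (10.8329 + 4.1012, 1.9101 + 4.1012) = (14.9341, 6.0113)
link 2: phi[2] = 10 + 35 + -30 = 15 deg
  cos(15 deg) = 0.9659, sin(15 deg) = 0.2588
  joint[3] = (14.9341, 6.0113) + 10.1 * (0.9659, 0.2588) = (14.9341 + 9.7559, 6.0113 + 2.6141) = (24.6900, 8.6254)
End effector: (24.6900, 8.6254)

Answer: 24.6900 8.6254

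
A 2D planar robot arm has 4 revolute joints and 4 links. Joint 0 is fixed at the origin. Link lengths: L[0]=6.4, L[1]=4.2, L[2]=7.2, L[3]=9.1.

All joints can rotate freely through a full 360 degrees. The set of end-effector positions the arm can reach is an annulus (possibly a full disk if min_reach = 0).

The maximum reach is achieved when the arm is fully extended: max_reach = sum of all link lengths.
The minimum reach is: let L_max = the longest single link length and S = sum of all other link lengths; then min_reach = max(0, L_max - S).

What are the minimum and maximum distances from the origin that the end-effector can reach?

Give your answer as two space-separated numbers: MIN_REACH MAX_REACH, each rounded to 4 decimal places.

Link lengths: [6.4, 4.2, 7.2, 9.1]
max_reach = 6.4 + 4.2 + 7.2 + 9.1 = 26.9
L_max = max([6.4, 4.2, 7.2, 9.1]) = 9.1
S (sum of others) = 26.9 - 9.1 = 17.8
min_reach = max(0, 9.1 - 17.8) = max(0, -8.7) = 0

Answer: 0.0000 26.9000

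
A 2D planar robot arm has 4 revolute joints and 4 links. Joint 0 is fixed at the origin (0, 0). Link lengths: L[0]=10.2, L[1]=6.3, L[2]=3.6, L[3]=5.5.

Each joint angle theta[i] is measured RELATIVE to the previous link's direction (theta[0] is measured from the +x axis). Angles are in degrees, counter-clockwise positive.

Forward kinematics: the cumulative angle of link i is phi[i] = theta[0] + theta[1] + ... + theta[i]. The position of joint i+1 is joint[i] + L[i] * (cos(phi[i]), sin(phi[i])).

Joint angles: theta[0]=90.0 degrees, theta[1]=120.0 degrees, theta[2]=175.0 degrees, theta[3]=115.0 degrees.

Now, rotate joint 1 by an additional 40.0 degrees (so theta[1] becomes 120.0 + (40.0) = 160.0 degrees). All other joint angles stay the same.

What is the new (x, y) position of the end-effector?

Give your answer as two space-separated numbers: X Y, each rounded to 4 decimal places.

Answer: -6.1333 7.5426

Derivation:
joint[0] = (0.0000, 0.0000)  (base)
link 0: phi[0] = 90 = 90 deg
  cos(90 deg) = 0.0000, sin(90 deg) = 1.0000
  joint[1] = (0.0000, 0.0000) + 10.2 * (0.0000, 1.0000) = (0.0000 + 0.0000, 0.0000 + 10.2000) = (0.0000, 10.2000)
link 1: phi[1] = 90 + 160 = 250 deg
  cos(250 deg) = -0.3420, sin(250 deg) = -0.9397
  joint[2] = (0.0000, 10.2000) + 6.3 * (-0.3420, -0.9397) = (0.0000 + -2.1547, 10.2000 + -5.9201) = (-2.1547, 4.2799)
link 2: phi[2] = 90 + 160 + 175 = 425 deg
  cos(425 deg) = 0.4226, sin(425 deg) = 0.9063
  joint[3] = (-2.1547, 4.2799) + 3.6 * (0.4226, 0.9063) = (-2.1547 + 1.5214, 4.2799 + 3.2627) = (-0.6333, 7.5426)
link 3: phi[3] = 90 + 160 + 175 + 115 = 540 deg
  cos(540 deg) = -1.0000, sin(540 deg) = 0.0000
  joint[4] = (-0.6333, 7.5426) + 5.5 * (-1.0000, 0.0000) = (-0.6333 + -5.5000, 7.5426 + 0.0000) = (-6.1333, 7.5426)
End effector: (-6.1333, 7.5426)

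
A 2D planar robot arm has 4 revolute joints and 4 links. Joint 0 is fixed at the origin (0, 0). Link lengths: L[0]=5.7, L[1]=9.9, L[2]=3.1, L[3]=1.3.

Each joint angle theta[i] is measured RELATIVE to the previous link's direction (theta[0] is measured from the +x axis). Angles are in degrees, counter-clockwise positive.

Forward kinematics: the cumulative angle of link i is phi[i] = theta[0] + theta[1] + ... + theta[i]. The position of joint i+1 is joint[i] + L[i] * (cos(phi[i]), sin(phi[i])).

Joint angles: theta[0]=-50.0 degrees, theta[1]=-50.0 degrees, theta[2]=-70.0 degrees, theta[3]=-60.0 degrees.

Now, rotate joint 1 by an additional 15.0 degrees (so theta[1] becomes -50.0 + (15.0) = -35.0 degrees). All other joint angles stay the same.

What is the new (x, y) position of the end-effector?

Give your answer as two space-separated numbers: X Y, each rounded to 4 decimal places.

joint[0] = (0.0000, 0.0000)  (base)
link 0: phi[0] = -50 = -50 deg
  cos(-50 deg) = 0.6428, sin(-50 deg) = -0.7660
  joint[1] = (0.0000, 0.0000) + 5.7 * (0.6428, -0.7660) = (0.0000 + 3.6639, 0.0000 + -4.3665) = (3.6639, -4.3665)
link 1: phi[1] = -50 + -35 = -85 deg
  cos(-85 deg) = 0.0872, sin(-85 deg) = -0.9962
  joint[2] = (3.6639, -4.3665) + 9.9 * (0.0872, -0.9962) = (3.6639 + 0.8628, -4.3665 + -9.8623) = (4.5267, -14.2288)
link 2: phi[2] = -50 + -35 + -70 = -155 deg
  cos(-155 deg) = -0.9063, sin(-155 deg) = -0.4226
  joint[3] = (4.5267, -14.2288) + 3.1 * (-0.9063, -0.4226) = (4.5267 + -2.8096, -14.2288 + -1.3101) = (1.7172, -15.5389)
link 3: phi[3] = -50 + -35 + -70 + -60 = -215 deg
  cos(-215 deg) = -0.8192, sin(-215 deg) = 0.5736
  joint[4] = (1.7172, -15.5389) + 1.3 * (-0.8192, 0.5736) = (1.7172 + -1.0649, -15.5389 + 0.7456) = (0.6523, -14.7932)
End effector: (0.6523, -14.7932)

Answer: 0.6523 -14.7932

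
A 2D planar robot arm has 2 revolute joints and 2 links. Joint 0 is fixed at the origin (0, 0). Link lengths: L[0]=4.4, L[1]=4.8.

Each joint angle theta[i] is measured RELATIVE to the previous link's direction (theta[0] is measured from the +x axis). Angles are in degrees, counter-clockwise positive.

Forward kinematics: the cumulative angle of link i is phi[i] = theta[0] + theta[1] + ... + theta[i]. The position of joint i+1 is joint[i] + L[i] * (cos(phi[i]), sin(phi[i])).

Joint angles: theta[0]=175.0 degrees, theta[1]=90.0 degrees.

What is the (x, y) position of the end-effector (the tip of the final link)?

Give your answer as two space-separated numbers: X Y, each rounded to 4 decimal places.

joint[0] = (0.0000, 0.0000)  (base)
link 0: phi[0] = 175 = 175 deg
  cos(175 deg) = -0.9962, sin(175 deg) = 0.0872
  joint[1] = (0.0000, 0.0000) + 4.4 * (-0.9962, 0.0872) = (0.0000 + -4.3833, 0.0000 + 0.3835) = (-4.3833, 0.3835)
link 1: phi[1] = 175 + 90 = 265 deg
  cos(265 deg) = -0.0872, sin(265 deg) = -0.9962
  joint[2] = (-4.3833, 0.3835) + 4.8 * (-0.0872, -0.9962) = (-4.3833 + -0.4183, 0.3835 + -4.7817) = (-4.8016, -4.3982)
End effector: (-4.8016, -4.3982)

Answer: -4.8016 -4.3982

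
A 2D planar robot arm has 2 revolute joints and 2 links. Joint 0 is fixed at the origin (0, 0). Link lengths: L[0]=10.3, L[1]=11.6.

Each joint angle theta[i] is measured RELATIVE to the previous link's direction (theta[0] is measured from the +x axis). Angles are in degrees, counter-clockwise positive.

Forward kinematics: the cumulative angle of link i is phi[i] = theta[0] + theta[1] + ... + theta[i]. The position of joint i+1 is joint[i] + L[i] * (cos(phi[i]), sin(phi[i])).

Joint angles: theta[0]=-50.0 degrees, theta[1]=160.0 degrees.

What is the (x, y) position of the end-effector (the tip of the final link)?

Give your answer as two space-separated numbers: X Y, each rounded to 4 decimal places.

Answer: 2.6533 3.0102

Derivation:
joint[0] = (0.0000, 0.0000)  (base)
link 0: phi[0] = -50 = -50 deg
  cos(-50 deg) = 0.6428, sin(-50 deg) = -0.7660
  joint[1] = (0.0000, 0.0000) + 10.3 * (0.6428, -0.7660) = (0.0000 + 6.6207, 0.0000 + -7.8903) = (6.6207, -7.8903)
link 1: phi[1] = -50 + 160 = 110 deg
  cos(110 deg) = -0.3420, sin(110 deg) = 0.9397
  joint[2] = (6.6207, -7.8903) + 11.6 * (-0.3420, 0.9397) = (6.6207 + -3.9674, -7.8903 + 10.9004) = (2.6533, 3.0102)
End effector: (2.6533, 3.0102)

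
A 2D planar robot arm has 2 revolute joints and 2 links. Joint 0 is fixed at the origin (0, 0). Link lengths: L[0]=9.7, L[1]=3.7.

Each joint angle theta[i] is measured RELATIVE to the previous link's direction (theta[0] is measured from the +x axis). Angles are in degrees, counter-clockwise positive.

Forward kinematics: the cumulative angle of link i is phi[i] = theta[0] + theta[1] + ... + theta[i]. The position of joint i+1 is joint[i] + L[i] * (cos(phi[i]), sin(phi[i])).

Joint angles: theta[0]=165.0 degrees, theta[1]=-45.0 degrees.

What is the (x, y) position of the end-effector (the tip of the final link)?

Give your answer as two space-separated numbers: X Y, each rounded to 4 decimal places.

Answer: -11.2195 5.7148

Derivation:
joint[0] = (0.0000, 0.0000)  (base)
link 0: phi[0] = 165 = 165 deg
  cos(165 deg) = -0.9659, sin(165 deg) = 0.2588
  joint[1] = (0.0000, 0.0000) + 9.7 * (-0.9659, 0.2588) = (0.0000 + -9.3695, 0.0000 + 2.5105) = (-9.3695, 2.5105)
link 1: phi[1] = 165 + -45 = 120 deg
  cos(120 deg) = -0.5000, sin(120 deg) = 0.8660
  joint[2] = (-9.3695, 2.5105) + 3.7 * (-0.5000, 0.8660) = (-9.3695 + -1.8500, 2.5105 + 3.2043) = (-11.2195, 5.7148)
End effector: (-11.2195, 5.7148)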